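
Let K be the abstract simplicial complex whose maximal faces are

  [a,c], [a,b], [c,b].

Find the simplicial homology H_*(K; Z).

We work with the vertex ordering a < b < c. The simplices of K, each written with vertices in increasing order, are:

  0-simplices (3): a, b, c
  1-simplices (3): ab, ac, bc

so the chain groups are C_0 ≅ Z^3, C_1 ≅ Z^3.

Boundary ∂_1: C_1 → C_0 sends each edge [p,q] (with p < q) to q − p.
The 3×3 boundary matrix has rank 2 and Smith normal form diag(1,1).

From H_k ≅ ker(∂_k) / im(∂_{k+1}) we obtain:

  H_0: rank C_0 − rank ∂_1 = 3 − 2 = 1, and the invariant factors of ∂_1 are all 1, so H_0 ≅ Z.
  H_1: rank ker ∂_1 − rank ∂_2 = (3 − 2) − 0 = 1, and there is no ∂_2, so H_1 ≅ Z.

H_0 = Z,  H_1 = Z.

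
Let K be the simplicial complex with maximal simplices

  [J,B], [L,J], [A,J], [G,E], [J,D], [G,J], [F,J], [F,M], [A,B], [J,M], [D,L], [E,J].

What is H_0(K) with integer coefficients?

H_0 ≅ Z.

Order the vertices as A < B < D < E < F < G < J < L < M. Listing each simplex with vertices in this order, K has dimension 1 with simplices:

  0-simplices (9): A, B, D, E, F, G, J, L, M
  1-simplices (12): AB, AJ, BJ, DJ, DL, EG, EJ, FJ, FM, GJ, JL, JM

so the chain groups are C_0 ≅ Z^9, C_1 ≅ Z^12.

Boundary ∂_1: C_1 → C_0 sends each edge [p,q] (with p < q) to q − p.
This gives a 9×12 integer matrix of rank 8; reducing to Smith normal form yields diagonal entries (1,1,1,1,1,1,1,1).

From H_k ≅ ker(∂_k) / im(∂_{k+1}) we obtain:

  H_0: rank C_0 − rank ∂_1 = 9 − 8 = 1, and the invariant factors of ∂_1 are all 1, so H_0 ≅ Z.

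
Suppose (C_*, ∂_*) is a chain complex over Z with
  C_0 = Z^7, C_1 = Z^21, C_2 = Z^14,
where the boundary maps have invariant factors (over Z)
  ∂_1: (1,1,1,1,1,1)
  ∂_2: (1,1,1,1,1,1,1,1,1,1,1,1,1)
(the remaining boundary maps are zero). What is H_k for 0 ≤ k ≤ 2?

H_0: b_0 = 7 − 0 − 6 = 1; torsion from ∂_1 factors > 1: none. So H_0 = Z.
H_1: b_1 = 21 − 6 − 13 = 2; torsion from ∂_2 factors > 1: none. So H_1 = Z^2.
H_2: b_2 = 14 − 13 − 0 = 1; torsion from ∂_3 factors > 1: none. So H_2 = Z.

H_0 = Z,  H_1 = Z^2,  H_2 = Z.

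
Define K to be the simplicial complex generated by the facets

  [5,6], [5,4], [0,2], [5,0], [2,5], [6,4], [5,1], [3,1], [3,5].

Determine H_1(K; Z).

We work with the vertex ordering 0 < 1 < 2 < 3 < 4 < 5 < 6. The simplices of K, each written with vertices in increasing order, are:

  0-simplices (7): [0], [1], [2], [3], [4], [5], [6]
  1-simplices (9): [0,2], [0,5], [1,3], [1,5], [2,5], [3,5], [4,5], [4,6], [5,6]

giving chain groups C_0 ≅ Z^7, C_1 ≅ Z^9.

∂_1: C_1 → C_0 is given by ∂[p,q] = [q] − [p].
As a 7×9 matrix over Z this has rank 6, with invariant factors (1,1,1,1,1,1).

Reading off H_k = ker ∂_k / im ∂_{k+1}:

  H_1: rank ker ∂_1 − rank ∂_2 = (9 − 6) − 0 = 3, and there is no ∂_2, so H_1 = Z^3.

(K is a triangulation of a wedge of 3 circles.)

H_1 ≅ Z^3.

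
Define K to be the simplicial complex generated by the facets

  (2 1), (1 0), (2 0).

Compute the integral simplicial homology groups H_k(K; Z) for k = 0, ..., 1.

H_0 = Z,  H_1 = Z.

K has 3 vertices, 3 edges.
rank ∂_0 = 0, rank ∂_1 = 2 ⇒ b_0 = 3 − 0 − 2 = 1; all invariant factors of ∂_1 are 1 so no torsion. So H_0 ≅ Z.
rank ∂_1 = 2, rank ∂_2 = 0 ⇒ b_1 = 3 − 2 − 0 = 1. So H_1 ≅ Z.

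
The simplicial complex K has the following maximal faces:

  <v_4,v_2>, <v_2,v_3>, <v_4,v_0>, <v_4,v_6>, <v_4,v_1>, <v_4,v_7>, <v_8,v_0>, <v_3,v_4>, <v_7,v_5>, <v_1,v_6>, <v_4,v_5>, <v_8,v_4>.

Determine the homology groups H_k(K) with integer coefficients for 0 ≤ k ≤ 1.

H_0 ≅ Z,  H_1 ≅ Z^4.

We work with the vertex ordering v_0 < v_1 < v_2 < v_3 < v_4 < v_5 < v_6 < v_7 < v_8. The simplices of K, each written with vertices in increasing order, are:

  0-simplices (9): [v_0], [v_1], [v_2], [v_3], [v_4], [v_5], [v_6], [v_7], [v_8]
  1-simplices (12): [v_0,v_4], [v_0,v_8], [v_1,v_4], [v_1,v_6], [v_2,v_3], [v_2,v_4], [v_3,v_4], [v_4,v_5], [v_4,v_6], [v_4,v_7], [v_4,v_8], [v_5,v_7]

giving chain groups C_0 ≅ Z^9, C_1 ≅ Z^12.

Boundary ∂_1: C_1 → C_0 maps an edge to its endpoints' difference, ∂[p,q] = q − p. For instance
  ∂[v_0,v_8] = [v_8] − [v_0].
This gives a 9×12 integer matrix of rank 8; reducing to Smith normal form yields diagonal entries (1,1,1,1,1,1,1,1).

Now H_k = ker ∂_k / im ∂_{k+1}, so:

  H_0: rank C_0 − rank ∂_1 = 9 − 8 = 1, and the invariant factors of ∂_1 are all 1, so H_0 ≅ Z.
  H_1: rank ker ∂_1 − rank ∂_2 = (12 − 8) − 0 = 4, and there is no ∂_2, so H_1 ≅ Z^4.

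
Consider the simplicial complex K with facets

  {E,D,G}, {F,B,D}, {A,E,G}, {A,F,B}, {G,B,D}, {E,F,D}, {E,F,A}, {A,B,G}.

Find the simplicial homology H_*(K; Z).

H_0 = Z,  H_1 = 0,  H_2 = Z.

Fix the vertex order A < B < D < E < F < G and write every simplex with vertices in increasing order. Then dim K = 2 and the simplices of K are:

  0-simplices (6): A, B, D, E, F, G
  1-simplices (12): AB, AE, AF, AG, BD, BF, BG, DE, DF, DG, EF, EG
  2-simplices (8): ABF, ABG, AEF, AEG, BDF, BDG, DEF, DEG

so the chain groups are C_0 ≅ Z^6, C_1 ≅ Z^12, C_2 ≅ Z^8.

∂_1: C_1 → C_0 is given by ∂[p,q] = [q] − [p].
As a 6×12 matrix over Z this has rank 5, with invariant factors (1,1,1,1,1).

∂_2: C_2 → C_1 maps a triangle to the signed sum of its edges. For instance
  ∂BDG = DG − BG + BD,
  ∂AEF = EF − AF + AE.
The resulting 12×8 matrix has rank 7, and its Smith normal form has invariant factors (1,1,1,1,1,1,1).

From H_k ≅ ker(∂_k) / im(∂_{k+1}) we obtain:

  H_0: rank C_0 − rank ∂_1 = 6 − 5 = 1, and the invariant factors of ∂_1 are all 1, so H_0 = Z.
  H_1: rank ker ∂_1 − rank ∂_2 = (12 − 5) − 7 = 0, and the invariant factors of ∂_2 are all 1, so H_1 = 0.
  H_2: rank ker ∂_2 − rank ∂_3 = (8 − 7) − 0 = 1, and there is no ∂_3, so H_2 = Z.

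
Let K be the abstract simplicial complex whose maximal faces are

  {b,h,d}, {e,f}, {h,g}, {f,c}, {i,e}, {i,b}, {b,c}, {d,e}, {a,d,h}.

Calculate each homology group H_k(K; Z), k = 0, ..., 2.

H_0 = Z,  H_1 = Z^2,  H_2 = 0.

Take the total order a < b < c < d < e < f < g < h < i on the vertex set. Then K (dimension 2) consists of the simplices:

  0-simplices (9): a, b, c, d, e, f, g, h, i
  1-simplices (12): ad, ah, bc, bd, bh, bi, cf, de, dh, ef, ei, gh
  2-simplices (2): adh, bdh

giving chain groups C_0 ≅ Z^9, C_1 ≅ Z^12, C_2 ≅ Z^2.

Boundary ∂_1: C_1 → C_0 maps an edge to its endpoints' difference, ∂[p,q] = q − p. For instance
  ∂bc = c − b.
As a 9×12 matrix over Z this has rank 8, with invariant factors (1,1,1,1,1,1,1,1).

Boundary ∂_2: C_2 → C_1 sends each 2-simplex [p,q,r] to [q,r] − [p,r] + [p,q]. For instance
  ∂adh = dh − ah + ad,
  ∂bdh = dh − bh + bd.
As a 12×2 matrix over Z this has rank 2, with invariant factors (1,1).

Now H_k = ker ∂_k / im ∂_{k+1}, so:

  H_0: rank C_0 − rank ∂_1 = 9 − 8 = 1, and the invariant factors of ∂_1 are all 1, so H_0 ≅ Z.
  H_1: rank ker ∂_1 − rank ∂_2 = (12 − 8) − 2 = 2, and the invariant factors of ∂_2 are all 1, so H_1 ≅ Z^2.
  H_2: rank ker ∂_2 − rank ∂_3 = (2 − 2) − 0 = 0, and there is no ∂_3, so H_2 ≅ 0.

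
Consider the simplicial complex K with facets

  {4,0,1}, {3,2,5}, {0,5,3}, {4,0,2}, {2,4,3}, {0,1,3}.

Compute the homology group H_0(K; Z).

Order the vertices as 0 < 1 < 2 < 3 < 4 < 5. Listing each simplex with vertices in this order, K has dimension 2 with simplices:

  0-simplices (6): [0], [1], [2], [3], [4], [5]
  1-simplices (12): [0,1], [0,2], [0,3], [0,4], [0,5], [1,3], [1,4], [2,3], [2,4], [2,5], [3,4], [3,5]
  2-simplices (6): [0,1,3], [0,1,4], [0,2,4], [0,3,5], [2,3,4], [2,3,5]

Hence C_0 ≅ Z^6, C_1 ≅ Z^12, C_2 ≅ Z^6.

The boundary map ∂_1: C_1 → C_0 maps an edge to its endpoints' difference, ∂[p,q] = q − p. For instance
  ∂[3,5] = [5] − [3].
The 6×12 boundary matrix has rank 5 and Smith normal form diag(1,1,1,1,1).

The boundary map ∂_2: C_2 → C_1 maps a triangle to the signed sum of its edges. For instance
  ∂[0,2,4] = [2,4] − [0,4] + [0,2],
  ∂[2,3,5] = [3,5] − [2,5] + [2,3].
The resulting 12×6 matrix has rank 6, and its Smith normal form has invariant factors (1,1,1,1,1,1).

Reading off H_k = ker ∂_k / im ∂_{k+1}:

  H_0: rank C_0 − rank ∂_1 = 6 − 5 = 1, and the invariant factors of ∂_1 are all 1, so H_0 = Z.

H_0 ≅ Z.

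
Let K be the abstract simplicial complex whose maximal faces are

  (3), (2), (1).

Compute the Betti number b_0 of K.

Order the vertices as 1 < 2 < 3. Listing each simplex with vertices in this order, K has dimension 0 with simplices:

  0-simplices (3): [1], [2], [3]

Hence C_0 ≅ Z^3.

Reading off H_k = ker ∂_k / im ∂_{k+1}:

  H_0: rank C_0 − rank ∂_1 = 3 − 0 = 3, and there is no ∂_1, so H_0 ≅ Z^3.

Hence the Betti numbers are b_0 = 3.

b_0 = 3.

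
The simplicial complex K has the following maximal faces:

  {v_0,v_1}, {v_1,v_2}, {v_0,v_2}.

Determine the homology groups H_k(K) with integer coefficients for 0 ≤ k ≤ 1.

H_0 = Z,  H_1 = Z.

K has 3 vertices, 3 edges.
rank ∂_0 = 0, rank ∂_1 = 2 ⇒ b_0 = 3 − 0 − 2 = 1; all invariant factors of ∂_1 are 1 so no torsion. So H_0 ≅ Z.
rank ∂_1 = 2, rank ∂_2 = 0 ⇒ b_1 = 3 − 2 − 0 = 1. So H_1 ≅ Z.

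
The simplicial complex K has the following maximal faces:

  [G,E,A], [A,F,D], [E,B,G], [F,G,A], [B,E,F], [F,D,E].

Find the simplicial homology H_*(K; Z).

Fix the vertex order A < B < D < E < F < G and write every simplex with vertices in increasing order. Then dim K = 2 and the simplices of K are:

  0-simplices (6): A, B, D, E, F, G
  1-simplices (12): AD, AE, AF, AG, BE, BF, BG, DE, DF, EF, EG, FG
  2-simplices (6): ADF, AEG, AFG, BEF, BEG, DEF

Hence C_0 ≅ Z^6, C_1 ≅ Z^12, C_2 ≅ Z^6.

Boundary ∂_1: C_1 → C_0 maps an edge to its endpoints' difference, ∂[p,q] = q − p.
This gives a 6×12 integer matrix of rank 5; reducing to Smith normal form yields diagonal entries (1,1,1,1,1).

∂_2: C_2 → C_1 acts by ∂[p,q,r] = [q,r] − [p,r] + [p,q]. For instance
  ∂ADF = DF − AF + AD,
  ∂AEG = EG − AG + AE.
The 12×6 boundary matrix has rank 6 and Smith normal form diag(1,1,1,1,1,1).

Now H_k = ker ∂_k / im ∂_{k+1}, so:

  H_0: rank C_0 − rank ∂_1 = 6 − 5 = 1, and the invariant factors of ∂_1 are all 1, so H_0 = Z.
  H_1: rank ker ∂_1 − rank ∂_2 = (12 − 5) − 6 = 1, and the invariant factors of ∂_2 are all 1, so H_1 = Z.
  H_2: rank ker ∂_2 − rank ∂_3 = (6 − 6) − 0 = 0, and there is no ∂_3, so H_2 = 0.

H_0 ≅ Z,  H_1 ≅ Z,  H_2 = 0.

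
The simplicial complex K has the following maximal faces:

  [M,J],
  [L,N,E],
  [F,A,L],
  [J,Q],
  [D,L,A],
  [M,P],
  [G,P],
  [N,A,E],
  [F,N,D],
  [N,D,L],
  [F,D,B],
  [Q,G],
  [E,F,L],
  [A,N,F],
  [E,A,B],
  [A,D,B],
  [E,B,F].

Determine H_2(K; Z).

Take the total order A < B < D < E < F < G < J < L < M < N < P < Q on the vertex set. Then K (dimension 2) consists of the simplices:

  0-simplices (12): A, B, D, E, F, G, J, L, M, N, P, Q
  1-simplices (23): AB, AD, AE, AF, AL, AN, BD, BE, BF, DF, DL, DN, EF, EL, EN, FL, FN, GP, GQ, JM, JQ, LN, MP
  2-simplices (12): ABD, ABE, ADL, AEN, AFL, AFN, BDF, BEF, DFN, DLN, EFL, ELN

so the chain groups are C_0 ≅ Z^12, C_1 ≅ Z^23, C_2 ≅ Z^12.

Boundary ∂_1: C_1 → C_0 sends each edge [p,q] (with p < q) to q − p. For instance
  ∂MP = P − M.
The resulting 12×23 matrix has rank 10, and its Smith normal form has invariant factors (1,1,1,1,1,1,1,1,1,1).

The boundary map ∂_2: C_2 → C_1 sends each 2-simplex [p,q,r] to [q,r] − [p,r] + [p,q]. For instance
  ∂BEF = EF − BF + BE,
  ∂AEN = EN − AN + AE.
The resulting 23×12 matrix has rank 12, and its Smith normal form has invariant factors (1,1,1,1,1,1,1,1,1,1,1,2).

Now H_k = ker ∂_k / im ∂_{k+1}, so:

  H_2: rank ker ∂_2 − rank ∂_3 = (12 − 12) − 0 = 0, and there is no ∂_3, so H_2 ≅ 0.

H_2 ≅ 0.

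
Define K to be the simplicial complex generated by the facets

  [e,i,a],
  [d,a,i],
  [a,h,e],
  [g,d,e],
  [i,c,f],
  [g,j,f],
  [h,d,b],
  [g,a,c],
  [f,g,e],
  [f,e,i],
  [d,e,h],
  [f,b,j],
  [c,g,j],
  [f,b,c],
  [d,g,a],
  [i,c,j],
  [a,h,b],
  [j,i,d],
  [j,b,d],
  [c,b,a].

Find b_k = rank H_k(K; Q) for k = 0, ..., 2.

b_0 = 1, b_1 = 1, b_2 = 0.

Take the total order a < b < c < d < e < f < g < h < i < j on the vertex set. Then K (dimension 2) consists of the simplices:

  0-simplices (10): a, b, c, d, e, f, g, h, i, j
  1-simplices (30): ab, ac, ad, ae, ag, ah, ai, bc, bd, bf, bh, bj, cf, cg, ci, cj, de, dg, dh, di, dj, ef, eg, eh, ei, fg, fi, fj, gj, ij
  2-simplices (20): abc, abh, acg, adg, adi, aeh, aei, bcf, bdh, bdj, bfj, cfi, cgj, cij, deg, deh, dij, efg, efi, fgj

giving chain groups C_0 ≅ Z^10, C_1 ≅ Z^30, C_2 ≅ Z^20.

Boundary ∂_1: C_1 → C_0 sends each edge [p,q] (with p < q) to q − p. For instance
  ∂cf = f − c.
As a 10×30 matrix over Z this has rank 9, with invariant factors (1,1,1,1,1,1,1,1,1).

Boundary ∂_2: C_2 → C_1 sends each 2-simplex [p,q,r] to [q,r] − [p,r] + [p,q]. For instance
  ∂acg = cg − ag + ac,
  ∂abh = bh − ah + ab.
The 30×20 boundary matrix has rank 20 and Smith normal form diag(1,1,1,1,1,1,1,1,1,1,1,1,1,1,1,1,1,1,1,2).

Computing H_k = (kernel of ∂_k) / (image of ∂_{k+1}):

  H_0: rank C_0 − rank ∂_1 = 10 − 9 = 1, and the invariant factors of ∂_1 are all 1, so H_0 ≅ Z.
  H_1: rank ker ∂_1 − rank ∂_2 = (30 − 9) − 20 = 1, and ∂_2 has invariant factor 2 > 1, so H_1 ≅ Z ⊕ Z/2Z.
  H_2: rank ker ∂_2 − rank ∂_3 = (20 − 20) − 0 = 0, and there is no ∂_3, so H_2 ≅ 0.

Hence the Betti numbers are b_0 = 1, b_1 = 1, b_2 = 0.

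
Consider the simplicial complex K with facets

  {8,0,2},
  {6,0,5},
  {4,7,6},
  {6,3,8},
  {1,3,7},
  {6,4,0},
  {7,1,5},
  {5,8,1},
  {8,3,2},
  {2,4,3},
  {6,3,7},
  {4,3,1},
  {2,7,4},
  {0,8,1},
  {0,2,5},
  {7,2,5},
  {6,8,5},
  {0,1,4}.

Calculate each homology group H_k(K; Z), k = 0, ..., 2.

K has 9 vertices, 27 edges, 18 triangles.
rank ∂_0 = 0, rank ∂_1 = 8 ⇒ b_0 = 9 − 0 − 8 = 1; all invariant factors of ∂_1 are 1 so no torsion. So H_0 ≅ Z.
rank ∂_1 = 8, rank ∂_2 = 18 ⇒ b_1 = 27 − 8 − 18 = 1; ∂_2 has invariant factor(s) [2] giving torsion. So H_1 ≅ Z ⊕ Z_2.
rank ∂_2 = 18, rank ∂_3 = 0 ⇒ b_2 = 18 − 18 − 0 = 0. So H_2 ≅ 0.

H_0 = Z,  H_1 = Z ⊕ Z_2,  H_2 = 0.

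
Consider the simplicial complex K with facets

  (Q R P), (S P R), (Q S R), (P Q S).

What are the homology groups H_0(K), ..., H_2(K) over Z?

H_0 ≅ Z,  H_1 = 0,  H_2 ≅ Z.

We work with the vertex ordering P < Q < R < S. The simplices of K, each written with vertices in increasing order, are:

  0-simplices (4): P, Q, R, S
  1-simplices (6): PQ, PR, PS, QR, QS, RS
  2-simplices (4): PQR, PQS, PRS, QRS

giving chain groups C_0 ≅ Z^4, C_1 ≅ Z^6, C_2 ≅ Z^4.

Boundary ∂_1: C_1 → C_0 sends each edge [p,q] (with p < q) to q − p.
The resulting 4×6 matrix has rank 3, and its Smith normal form has invariant factors (1,1,1).

Boundary ∂_2: C_2 → C_1 acts by ∂[p,q,r] = [q,r] − [p,r] + [p,q]. For instance
  ∂PQR = QR − PR + PQ,
  ∂PQS = QS − PS + PQ.
The 6×4 boundary matrix has rank 3 and Smith normal form diag(1,1,1).

Computing H_k = (kernel of ∂_k) / (image of ∂_{k+1}):

  H_0: rank C_0 − rank ∂_1 = 4 − 3 = 1, and the invariant factors of ∂_1 are all 1, so H_0 ≅ Z.
  H_1: rank ker ∂_1 − rank ∂_2 = (6 − 3) − 3 = 0, and the invariant factors of ∂_2 are all 1, so H_1 ≅ 0.
  H_2: rank ker ∂_2 − rank ∂_3 = (4 − 3) − 0 = 1, and there is no ∂_3, so H_2 ≅ Z.

As a check, the Euler characteristic is 4 − 6 + 4 = 2, which agrees with 1 − 0 + 1 = 2.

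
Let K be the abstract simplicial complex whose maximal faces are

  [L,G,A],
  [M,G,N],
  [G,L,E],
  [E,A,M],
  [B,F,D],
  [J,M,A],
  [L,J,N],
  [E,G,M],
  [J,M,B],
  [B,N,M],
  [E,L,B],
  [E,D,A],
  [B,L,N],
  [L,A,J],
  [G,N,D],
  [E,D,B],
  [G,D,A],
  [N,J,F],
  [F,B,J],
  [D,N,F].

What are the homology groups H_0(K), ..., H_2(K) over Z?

H_0 = Z,  H_1 = Z ⊕ Z/2Z,  H_2 = 0.

Take the total order A < B < D < E < F < G < J < L < M < N on the vertex set. Then K (dimension 2) consists of the simplices:

  0-simplices (10): A, B, D, E, F, G, J, L, M, N
  1-simplices (30): AD, AE, AG, AJ, AL, AM, BD, BE, BF, BJ, BL, BM, BN, DE, DF, DG, DN, EG, EL, EM, FJ, FN, GL, GM, GN, JL, JM, JN, LN, MN
  2-simplices (20): ADE, ADG, AEM, AGL, AJL, AJM, BDE, BDF, BEL, BFJ, BJM, BLN, BMN, DFN, DGN, EGL, EGM, FJN, GMN, JLN

so the chain groups are C_0 ≅ Z^10, C_1 ≅ Z^30, C_2 ≅ Z^20.

∂_1: C_1 → C_0 is given by ∂[p,q] = [q] − [p]. For instance
  ∂EL = L − E.
As a 10×30 matrix over Z this has rank 9, with invariant factors (1,1,1,1,1,1,1,1,1).

Boundary ∂_2: C_2 → C_1 maps a triangle to the signed sum of its edges. For instance
  ∂EGM = GM − EM + EG,
  ∂BJM = JM − BM + BJ.
This gives a 30×20 integer matrix of rank 20; reducing to Smith normal form yields diagonal entries (1,1,1,1,1,1,1,1,1,1,1,1,1,1,1,1,1,1,1,2).

From H_k ≅ ker(∂_k) / im(∂_{k+1}) we obtain:

  H_0: rank C_0 − rank ∂_1 = 10 − 9 = 1, and the invariant factors of ∂_1 are all 1, so H_0 = Z.
  H_1: rank ker ∂_1 − rank ∂_2 = (30 − 9) − 20 = 1, and ∂_2 has invariant factor 2 > 1, so H_1 = Z ⊕ Z/2Z.
  H_2: rank ker ∂_2 − rank ∂_3 = (20 − 20) − 0 = 0, and there is no ∂_3, so H_2 = 0.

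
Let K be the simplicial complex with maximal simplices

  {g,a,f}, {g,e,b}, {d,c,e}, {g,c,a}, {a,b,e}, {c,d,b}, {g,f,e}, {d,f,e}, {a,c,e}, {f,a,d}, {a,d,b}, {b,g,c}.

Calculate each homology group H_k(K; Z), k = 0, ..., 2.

H_0 ≅ Z,  H_1 ≅ Z/2,  H_2 = 0.

Order the vertices as a < b < c < d < e < f < g. Listing each simplex with vertices in this order, K has dimension 2 with simplices:

  0-simplices (7): a, b, c, d, e, f, g
  1-simplices (18): ab, ac, ad, ae, af, ag, bc, bd, be, bg, cd, ce, cg, de, df, ef, eg, fg
  2-simplices (12): abd, abe, ace, acg, adf, afg, bcd, bcg, beg, cde, def, efg

giving chain groups C_0 ≅ Z^7, C_1 ≅ Z^18, C_2 ≅ Z^12.

Boundary ∂_1: C_1 → C_0 sends each edge [p,q] (with p < q) to q − p. For instance
  ∂fg = g − f.
The resulting 7×18 matrix has rank 6, and its Smith normal form has invariant factors (1,1,1,1,1,1).

Boundary ∂_2: C_2 → C_1 acts by ∂[p,q,r] = [q,r] − [p,r] + [p,q]. For instance
  ∂abd = bd − ad + ab,
  ∂afg = fg − ag + af.
The resulting 18×12 matrix has rank 12, and its Smith normal form has invariant factors (1,1,1,1,1,1,1,1,1,1,1,2).

Now H_k = ker ∂_k / im ∂_{k+1}, so:

  H_0: rank C_0 − rank ∂_1 = 7 − 6 = 1, and the invariant factors of ∂_1 are all 1, so H_0 = Z.
  H_1: rank ker ∂_1 − rank ∂_2 = (18 − 6) − 12 = 0, and ∂_2 has invariant factor 2 > 1, so H_1 = Z/2.
  H_2: rank ker ∂_2 − rank ∂_3 = (12 − 12) − 0 = 0, and there is no ∂_3, so H_2 = 0.

As a check, the Euler characteristic is 7 − 18 + 12 = 1, which agrees with 1 − 0 + 0 = 1.
(K is a triangulation of the real projective plane RP^2.)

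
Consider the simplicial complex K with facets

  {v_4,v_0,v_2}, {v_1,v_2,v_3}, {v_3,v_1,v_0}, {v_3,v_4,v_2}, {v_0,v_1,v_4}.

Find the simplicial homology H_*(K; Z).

Fix the vertex order v_0 < v_1 < v_2 < v_3 < v_4 and write every simplex with vertices in increasing order. Then dim K = 2 and the simplices of K are:

  0-simplices (5): [v_0], [v_1], [v_2], [v_3], [v_4]
  1-simplices (10): [v_0,v_1], [v_0,v_2], [v_0,v_3], [v_0,v_4], [v_1,v_2], [v_1,v_3], [v_1,v_4], [v_2,v_3], [v_2,v_4], [v_3,v_4]
  2-simplices (5): [v_0,v_1,v_3], [v_0,v_1,v_4], [v_0,v_2,v_4], [v_1,v_2,v_3], [v_2,v_3,v_4]

so the chain groups are C_0 ≅ Z^5, C_1 ≅ Z^10, C_2 ≅ Z^5.

The boundary map ∂_1: C_1 → C_0 sends each edge [p,q] (with p < q) to q − p. For instance
  ∂[v_0,v_2] = [v_2] − [v_0].
As a 5×10 matrix over Z this has rank 4, with invariant factors (1,1,1,1).

∂_2: C_2 → C_1 maps a triangle to the signed sum of its edges. For instance
  ∂[v_0,v_1,v_4] = [v_1,v_4] − [v_0,v_4] + [v_0,v_1],
  ∂[v_2,v_3,v_4] = [v_3,v_4] − [v_2,v_4] + [v_2,v_3].
The 10×5 boundary matrix has rank 5 and Smith normal form diag(1,1,1,1,1).

Now H_k = ker ∂_k / im ∂_{k+1}, so:

  H_0: rank C_0 − rank ∂_1 = 5 − 4 = 1, and the invariant factors of ∂_1 are all 1, so H_0 ≅ Z.
  H_1: rank ker ∂_1 − rank ∂_2 = (10 − 4) − 5 = 1, and the invariant factors of ∂_2 are all 1, so H_1 ≅ Z.
  H_2: rank ker ∂_2 − rank ∂_3 = (5 − 5) − 0 = 0, and there is no ∂_3, so H_2 ≅ 0.

As a check, the Euler characteristic is 5 − 10 + 5 = 0, which agrees with 1 − 1 + 0 = 0.
(K is a triangulation of the Möbius band.)

H_0 ≅ Z,  H_1 ≅ Z,  H_2 = 0.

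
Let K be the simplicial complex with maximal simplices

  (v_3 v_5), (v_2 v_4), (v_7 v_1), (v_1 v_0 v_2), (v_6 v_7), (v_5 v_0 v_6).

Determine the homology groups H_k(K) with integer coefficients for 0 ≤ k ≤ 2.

We work with the vertex ordering v_0 < v_1 < v_2 < v_3 < v_4 < v_5 < v_6 < v_7. The simplices of K, each written with vertices in increasing order, are:

  0-simplices (8): [v_0], [v_1], [v_2], [v_3], [v_4], [v_5], [v_6], [v_7]
  1-simplices (10): [v_0,v_1], [v_0,v_2], [v_0,v_5], [v_0,v_6], [v_1,v_2], [v_1,v_7], [v_2,v_4], [v_3,v_5], [v_5,v_6], [v_6,v_7]
  2-simplices (2): [v_0,v_1,v_2], [v_0,v_5,v_6]

so the chain groups are C_0 ≅ Z^8, C_1 ≅ Z^10, C_2 ≅ Z^2.

Boundary ∂_1: C_1 → C_0 sends each edge [p,q] (with p < q) to q − p.
The 8×10 boundary matrix has rank 7 and Smith normal form diag(1,1,1,1,1,1,1).

Boundary ∂_2: C_2 → C_1 sends each 2-simplex [p,q,r] to [q,r] − [p,r] + [p,q]. For instance
  ∂[v_0,v_1,v_2] = [v_1,v_2] − [v_0,v_2] + [v_0,v_1],
  ∂[v_0,v_5,v_6] = [v_5,v_6] − [v_0,v_6] + [v_0,v_5].
This gives a 10×2 integer matrix of rank 2; reducing to Smith normal form yields diagonal entries (1,1).

Reading off H_k = ker ∂_k / im ∂_{k+1}:

  H_0: rank C_0 − rank ∂_1 = 8 − 7 = 1, and the invariant factors of ∂_1 are all 1, so H_0 = Z.
  H_1: rank ker ∂_1 − rank ∂_2 = (10 − 7) − 2 = 1, and the invariant factors of ∂_2 are all 1, so H_1 = Z.
  H_2: rank ker ∂_2 − rank ∂_3 = (2 − 2) − 0 = 0, and there is no ∂_3, so H_2 = 0.

As a check, the Euler characteristic is 8 − 10 + 2 = 0, which agrees with 1 − 1 + 0 = 0.

H_0 = Z,  H_1 = Z,  H_2 = 0.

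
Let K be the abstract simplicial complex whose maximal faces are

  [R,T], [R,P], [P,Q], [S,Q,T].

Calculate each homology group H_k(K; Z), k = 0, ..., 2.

Order the vertices as P < Q < R < S < T. Listing each simplex with vertices in this order, K has dimension 2 with simplices:

  0-simplices (5): P, Q, R, S, T
  1-simplices (6): PQ, PR, QS, QT, RT, ST
  2-simplices (1): QST

giving chain groups C_0 ≅ Z^5, C_1 ≅ Z^6, C_2 ≅ Z^1.

Boundary ∂_1: C_1 → C_0 is given by ∂[p,q] = [q] − [p].
This gives a 5×6 integer matrix of rank 4; reducing to Smith normal form yields diagonal entries (1,1,1,1).

Boundary ∂_2: C_2 → C_1 maps a triangle to the signed sum of its edges. For instance
  ∂QST = ST − QT + QS.
The 6×1 boundary matrix has rank 1 and Smith normal form diag(1).

Reading off H_k = ker ∂_k / im ∂_{k+1}:

  H_0: rank C_0 − rank ∂_1 = 5 − 4 = 1, and the invariant factors of ∂_1 are all 1, so H_0 = Z.
  H_1: rank ker ∂_1 − rank ∂_2 = (6 − 4) − 1 = 1, and the invariant factors of ∂_2 are all 1, so H_1 = Z.
  H_2: rank ker ∂_2 − rank ∂_3 = (1 − 1) − 0 = 0, and there is no ∂_3, so H_2 = 0.

H_0 = Z,  H_1 = Z,  H_2 = 0.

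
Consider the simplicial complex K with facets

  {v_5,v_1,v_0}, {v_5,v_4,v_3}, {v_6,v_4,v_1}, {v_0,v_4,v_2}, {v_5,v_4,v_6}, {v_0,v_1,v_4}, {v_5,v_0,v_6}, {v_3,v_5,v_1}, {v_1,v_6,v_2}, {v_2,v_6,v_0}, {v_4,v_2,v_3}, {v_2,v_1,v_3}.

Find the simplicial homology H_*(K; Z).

Fix the vertex order v_0 < v_1 < v_2 < v_3 < v_4 < v_5 < v_6 and write every simplex with vertices in increasing order. Then dim K = 2 and the simplices of K are:

  0-simplices (7): [v_0], [v_1], [v_2], [v_3], [v_4], [v_5], [v_6]
  1-simplices (18): (18 of them)
  2-simplices (12): (12 of them)

Hence C_0 ≅ Z^7, C_1 ≅ Z^18, C_2 ≅ Z^12.

∂_1: C_1 → C_0 is given by ∂[p,q] = [q] − [p]. For instance
  ∂[v_5,v_6] = [v_6] − [v_5].
The 7×18 boundary matrix has rank 6 and Smith normal form diag(1,1,1,1,1,1).

The boundary map ∂_2: C_2 → C_1 acts by ∂[p,q,r] = [q,r] − [p,r] + [p,q]. For instance
  ∂[v_3,v_4,v_5] = [v_4,v_5] − [v_3,v_5] + [v_3,v_4],
  ∂[v_0,v_2,v_6] = [v_2,v_6] − [v_0,v_6] + [v_0,v_2].
This gives a 18×12 integer matrix of rank 12; reducing to Smith normal form yields diagonal entries (1,1,1,1,1,1,1,1,1,1,1,2).

From H_k ≅ ker(∂_k) / im(∂_{k+1}) we obtain:

  H_0: rank C_0 − rank ∂_1 = 7 − 6 = 1, and the invariant factors of ∂_1 are all 1, so H_0 = Z.
  H_1: rank ker ∂_1 − rank ∂_2 = (18 − 6) − 12 = 0, and ∂_2 has invariant factor 2 > 1, so H_1 = Z/2.
  H_2: rank ker ∂_2 − rank ∂_3 = (12 − 12) − 0 = 0, and there is no ∂_3, so H_2 = 0.

As a check, the Euler characteristic is 7 − 18 + 12 = 1, which agrees with 1 − 0 + 0 = 1.
(K is a triangulation of the real projective plane RP^2.)

H_0 ≅ Z,  H_1 ≅ Z/2,  H_2 = 0.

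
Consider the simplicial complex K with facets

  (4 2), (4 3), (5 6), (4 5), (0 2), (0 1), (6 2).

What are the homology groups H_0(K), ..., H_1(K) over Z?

Order the vertices as 0 < 1 < 2 < 3 < 4 < 5 < 6. Listing each simplex with vertices in this order, K has dimension 1 with simplices:

  0-simplices (7): [0], [1], [2], [3], [4], [5], [6]
  1-simplices (7): [0,1], [0,2], [2,4], [2,6], [3,4], [4,5], [5,6]

Hence C_0 ≅ Z^7, C_1 ≅ Z^7.

Boundary ∂_1: C_1 → C_0 sends each edge [p,q] (with p < q) to q − p. For instance
  ∂[2,6] = [6] − [2].
The resulting 7×7 matrix has rank 6, and its Smith normal form has invariant factors (1,1,1,1,1,1).

Reading off H_k = ker ∂_k / im ∂_{k+1}:

  H_0: rank C_0 − rank ∂_1 = 7 − 6 = 1, and the invariant factors of ∂_1 are all 1, so H_0 ≅ Z.
  H_1: rank ker ∂_1 − rank ∂_2 = (7 − 6) − 0 = 1, and there is no ∂_2, so H_1 ≅ Z.

As a check, the Euler characteristic is 7 − 7 = 0, which agrees with 1 − 1 = 0.

H_0 = Z,  H_1 = Z.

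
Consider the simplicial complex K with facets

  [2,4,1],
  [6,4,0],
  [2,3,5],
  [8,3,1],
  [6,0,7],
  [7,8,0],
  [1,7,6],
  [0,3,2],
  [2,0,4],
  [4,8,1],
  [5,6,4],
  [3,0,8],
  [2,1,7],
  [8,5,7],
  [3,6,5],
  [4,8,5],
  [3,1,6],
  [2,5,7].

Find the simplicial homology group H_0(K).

Order the vertices as 0 < 1 < 2 < 3 < 4 < 5 < 6 < 7 < 8. Listing each simplex with vertices in this order, K has dimension 2 with simplices:

  0-simplices (9): [0], [1], [2], [3], [4], [5], [6], [7], [8]
  1-simplices (27): (27 of them)
  2-simplices (18): [0,2,3], [0,2,4], [0,3,8], [0,4,6], [0,6,7], [0,7,8], [1,2,4], [1,2,7], [1,3,6], [1,3,8], [1,4,8], [1,6,7], [2,3,5], [2,5,7], [3,5,6], [4,5,6], [4,5,8], [5,7,8]

giving chain groups C_0 ≅ Z^9, C_1 ≅ Z^27, C_2 ≅ Z^18.

∂_1: C_1 → C_0 sends each edge [p,q] (with p < q) to q − p. For instance
  ∂[5,7] = [7] − [5].
This gives a 9×27 integer matrix of rank 8; reducing to Smith normal form yields diagonal entries (1,1,1,1,1,1,1,1).

∂_2: C_2 → C_1 sends each 2-simplex [p,q,r] to [q,r] − [p,r] + [p,q]. For instance
  ∂[0,2,3] = [2,3] − [0,3] + [0,2],
  ∂[1,6,7] = [6,7] − [1,7] + [1,6].
The 27×18 boundary matrix has rank 17 and Smith normal form diag(1,1,1,1,1,1,1,1,1,1,1,1,1,1,1,1,1).

Now H_k = ker ∂_k / im ∂_{k+1}, so:

  H_0: rank C_0 − rank ∂_1 = 9 − 8 = 1, and the invariant factors of ∂_1 are all 1, so H_0 ≅ Z.

H_0 = Z.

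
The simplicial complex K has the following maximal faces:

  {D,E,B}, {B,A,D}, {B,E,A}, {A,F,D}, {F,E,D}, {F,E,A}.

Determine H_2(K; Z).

H_2 ≅ Z.

Take the total order A < B < D < E < F on the vertex set. Then K (dimension 2) consists of the simplices:

  0-simplices (5): A, B, D, E, F
  1-simplices (9): AB, AD, AE, AF, BD, BE, DE, DF, EF
  2-simplices (6): ABD, ABE, ADF, AEF, BDE, DEF

Hence C_0 ≅ Z^5, C_1 ≅ Z^9, C_2 ≅ Z^6.

The boundary map ∂_1: C_1 → C_0 maps an edge to its endpoints' difference, ∂[p,q] = q − p.
The resulting 5×9 matrix has rank 4, and its Smith normal form has invariant factors (1,1,1,1).

The boundary map ∂_2: C_2 → C_1 maps a triangle to the signed sum of its edges. For instance
  ∂DEF = EF − DF + DE,
  ∂ADF = DF − AF + AD.
The resulting 9×6 matrix has rank 5, and its Smith normal form has invariant factors (1,1,1,1,1).

Computing H_k = (kernel of ∂_k) / (image of ∂_{k+1}):

  H_2: rank ker ∂_2 − rank ∂_3 = (6 − 5) − 0 = 1, and there is no ∂_3, so H_2 = Z.

(K is a triangulation of the 2-sphere S^2.)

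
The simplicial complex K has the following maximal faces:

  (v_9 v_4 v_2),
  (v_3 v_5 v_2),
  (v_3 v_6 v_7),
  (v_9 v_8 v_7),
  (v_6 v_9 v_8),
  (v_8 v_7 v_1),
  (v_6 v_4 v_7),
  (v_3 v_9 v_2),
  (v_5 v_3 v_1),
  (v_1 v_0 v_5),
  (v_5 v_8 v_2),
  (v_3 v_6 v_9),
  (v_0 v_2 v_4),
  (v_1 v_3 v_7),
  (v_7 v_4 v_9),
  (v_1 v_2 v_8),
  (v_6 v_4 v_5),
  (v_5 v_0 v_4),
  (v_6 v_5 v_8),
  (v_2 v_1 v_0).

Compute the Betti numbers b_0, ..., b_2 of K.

K has 10 vertices, 30 edges, 20 triangles.
rank ∂_0 = 0, rank ∂_1 = 9 ⇒ b_0 = 10 − 0 − 9 = 1; all invariant factors of ∂_1 are 1 so no torsion. So H_0 = Z.
rank ∂_1 = 9, rank ∂_2 = 20 ⇒ b_1 = 30 − 9 − 20 = 1; ∂_2 has invariant factor(s) [2] giving torsion. So H_1 = Z × Z/2.
rank ∂_2 = 20, rank ∂_3 = 0 ⇒ b_2 = 20 − 20 − 0 = 0. So H_2 = 0.

b_0 = 1, b_1 = 1, b_2 = 0.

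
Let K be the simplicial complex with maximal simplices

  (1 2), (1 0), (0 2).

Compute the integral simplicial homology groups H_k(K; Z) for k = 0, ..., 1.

H_0 = Z,  H_1 = Z.

Fix the vertex order 0 < 1 < 2 and write every simplex with vertices in increasing order. Then dim K = 1 and the simplices of K are:

  0-simplices (3): [0], [1], [2]
  1-simplices (3): [0,1], [0,2], [1,2]

giving chain groups C_0 ≅ Z^3, C_1 ≅ Z^3.

The boundary map ∂_1: C_1 → C_0 is given by ∂[p,q] = [q] − [p].
The resulting 3×3 matrix has rank 2, and its Smith normal form has invariant factors (1,1).

From H_k ≅ ker(∂_k) / im(∂_{k+1}) we obtain:

  H_0: rank C_0 − rank ∂_1 = 3 − 2 = 1, and the invariant factors of ∂_1 are all 1, so H_0 ≅ Z.
  H_1: rank ker ∂_1 − rank ∂_2 = (3 − 2) − 0 = 1, and there is no ∂_2, so H_1 ≅ Z.

As a check, the Euler characteristic is 3 − 3 = 0, which agrees with 1 − 1 = 0.
(K is a triangulation of the circle S^1.)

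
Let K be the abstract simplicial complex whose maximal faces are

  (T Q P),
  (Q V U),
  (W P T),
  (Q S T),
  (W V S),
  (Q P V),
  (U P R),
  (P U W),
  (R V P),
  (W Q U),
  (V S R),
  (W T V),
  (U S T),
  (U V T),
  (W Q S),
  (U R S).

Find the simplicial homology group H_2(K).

H_2 ≅ Z.

Take the total order P < Q < R < S < T < U < V < W on the vertex set. Then K (dimension 2) consists of the simplices:

  0-simplices (8): P, Q, R, S, T, U, V, W
  1-simplices (24): PQ, PR, PT, PU, PV, PW, QS, QT, QU, QV, QW, RS, RU, RV, ST, SU, SV, SW, TU, TV, TW, UV, UW, VW
  2-simplices (16): PQT, PQV, PRU, PRV, PTW, PUW, QST, QSW, QUV, QUW, RSU, RSV, STU, SVW, TUV, TVW

so the chain groups are C_0 ≅ Z^8, C_1 ≅ Z^24, C_2 ≅ Z^16.

The boundary map ∂_1: C_1 → C_0 maps an edge to its endpoints' difference, ∂[p,q] = q − p. For instance
  ∂RU = U − R.
As a 8×24 matrix over Z this has rank 7, with invariant factors (1,1,1,1,1,1,1).

Boundary ∂_2: C_2 → C_1 acts by ∂[p,q,r] = [q,r] − [p,r] + [p,q]. For instance
  ∂PQT = QT − PT + PQ,
  ∂PQV = QV − PV + PQ.
This gives a 24×16 integer matrix of rank 15; reducing to Smith normal form yields diagonal entries (1,1,1,1,1,1,1,1,1,1,1,1,1,1,1).

Computing H_k = (kernel of ∂_k) / (image of ∂_{k+1}):

  H_2: rank ker ∂_2 − rank ∂_3 = (16 − 15) − 0 = 1, and there is no ∂_3, so H_2 = Z.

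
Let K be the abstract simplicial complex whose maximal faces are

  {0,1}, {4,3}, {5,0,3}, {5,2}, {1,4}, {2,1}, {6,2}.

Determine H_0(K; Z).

We work with the vertex ordering 0 < 1 < 2 < 3 < 4 < 5 < 6. The simplices of K, each written with vertices in increasing order, are:

  0-simplices (7): [0], [1], [2], [3], [4], [5], [6]
  1-simplices (9): [0,1], [0,3], [0,5], [1,2], [1,4], [2,5], [2,6], [3,4], [3,5]
  2-simplices (1): [0,3,5]

Hence C_0 ≅ Z^7, C_1 ≅ Z^9, C_2 ≅ Z^1.

The boundary map ∂_1: C_1 → C_0 sends each edge [p,q] (with p < q) to q − p. For instance
  ∂[2,6] = [6] − [2].
The 7×9 boundary matrix has rank 6 and Smith normal form diag(1,1,1,1,1,1).

∂_2: C_2 → C_1 acts by ∂[p,q,r] = [q,r] − [p,r] + [p,q]. For instance
  ∂[0,3,5] = [3,5] − [0,5] + [0,3].
As a 9×1 matrix over Z this has rank 1, with invariant factors (1).

Reading off H_k = ker ∂_k / im ∂_{k+1}:

  H_0: rank C_0 − rank ∂_1 = 7 − 6 = 1, and the invariant factors of ∂_1 are all 1, so H_0 ≅ Z.

H_0 = Z.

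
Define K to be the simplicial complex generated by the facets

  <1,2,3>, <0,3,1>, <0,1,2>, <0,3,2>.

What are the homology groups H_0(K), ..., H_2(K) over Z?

H_0 ≅ Z,  H_1 = 0,  H_2 ≅ Z.

Order the vertices as 0 < 1 < 2 < 3. Listing each simplex with vertices in this order, K has dimension 2 with simplices:

  0-simplices (4): [0], [1], [2], [3]
  1-simplices (6): [0,1], [0,2], [0,3], [1,2], [1,3], [2,3]
  2-simplices (4): [0,1,2], [0,1,3], [0,2,3], [1,2,3]

so the chain groups are C_0 ≅ Z^4, C_1 ≅ Z^6, C_2 ≅ Z^4.

The boundary map ∂_1: C_1 → C_0 sends each edge [p,q] (with p < q) to q − p.
This gives a 4×6 integer matrix of rank 3; reducing to Smith normal form yields diagonal entries (1,1,1).

Boundary ∂_2: C_2 → C_1 acts by ∂[p,q,r] = [q,r] − [p,r] + [p,q]. For instance
  ∂[1,2,3] = [2,3] − [1,3] + [1,2],
  ∂[0,1,3] = [1,3] − [0,3] + [0,1].
This gives a 6×4 integer matrix of rank 3; reducing to Smith normal form yields diagonal entries (1,1,1).

Now H_k = ker ∂_k / im ∂_{k+1}, so:

  H_0: rank C_0 − rank ∂_1 = 4 − 3 = 1, and the invariant factors of ∂_1 are all 1, so H_0 ≅ Z.
  H_1: rank ker ∂_1 − rank ∂_2 = (6 − 3) − 3 = 0, and the invariant factors of ∂_2 are all 1, so H_1 ≅ 0.
  H_2: rank ker ∂_2 − rank ∂_3 = (4 − 3) − 0 = 1, and there is no ∂_3, so H_2 ≅ Z.

As a check, the Euler characteristic is 4 − 6 + 4 = 2, which agrees with 1 − 0 + 1 = 2.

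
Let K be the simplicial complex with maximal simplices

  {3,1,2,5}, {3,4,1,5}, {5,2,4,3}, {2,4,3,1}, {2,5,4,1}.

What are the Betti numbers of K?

Fix the vertex order 1 < 2 < 3 < 4 < 5 and write every simplex with vertices in increasing order. Then dim K = 3 and the simplices of K are:

  0-simplices (5): [1], [2], [3], [4], [5]
  1-simplices (10): [1,2], [1,3], [1,4], [1,5], [2,3], [2,4], [2,5], [3,4], [3,5], [4,5]
  2-simplices (10): [1,2,3], [1,2,4], [1,2,5], [1,3,4], [1,3,5], [1,4,5], [2,3,4], [2,3,5], [2,4,5], [3,4,5]
  3-simplices (5): [1,2,3,4], [1,2,3,5], [1,2,4,5], [1,3,4,5], [2,3,4,5]

Hence C_0 ≅ Z^5, C_1 ≅ Z^10, C_2 ≅ Z^10, C_3 ≅ Z^5.

∂_1: C_1 → C_0 is given by ∂[p,q] = [q] − [p].
The resulting 5×10 matrix has rank 4, and its Smith normal form has invariant factors (1,1,1,1).

Boundary ∂_2: C_2 → C_1 sends each 2-simplex [p,q,r] to [q,r] − [p,r] + [p,q]. For instance
  ∂[1,2,4] = [2,4] − [1,4] + [1,2],
  ∂[1,2,3] = [2,3] − [1,3] + [1,2].
This gives a 10×10 integer matrix of rank 6; reducing to Smith normal form yields diagonal entries (1,1,1,1,1,1).

∂_3: C_3 → C_2 sends each 3-simplex σ to the alternating sum Σ_i (−1)^i (σ with its i-th vertex removed). For instance
  ∂[1,3,4,5] = [3,4,5] − [1,4,5] + [1,3,5] − [1,3,4],
  ∂[2,3,4,5] = [3,4,5] − [2,4,5] + [2,3,5] − [2,3,4].
The resulting 10×5 matrix has rank 4, and its Smith normal form has invariant factors (1,1,1,1).

From H_k ≅ ker(∂_k) / im(∂_{k+1}) we obtain:

  H_0: rank C_0 − rank ∂_1 = 5 − 4 = 1, and the invariant factors of ∂_1 are all 1, so H_0 = Z.
  H_1: rank ker ∂_1 − rank ∂_2 = (10 − 4) − 6 = 0, and the invariant factors of ∂_2 are all 1, so H_1 = 0.
  H_2: rank ker ∂_2 − rank ∂_3 = (10 − 6) − 4 = 0, and the invariant factors of ∂_3 are all 1, so H_2 = 0.
  H_3: rank ker ∂_3 − rank ∂_4 = (5 − 4) − 0 = 1, and there is no ∂_4, so H_3 = Z.

(K is a triangulation of the 3-sphere S^3.)

Hence the Betti numbers are b_0 = 1, b_1 = 0, b_2 = 0, b_3 = 1.

b_0 = 1, b_1 = 0, b_2 = 0, b_3 = 1.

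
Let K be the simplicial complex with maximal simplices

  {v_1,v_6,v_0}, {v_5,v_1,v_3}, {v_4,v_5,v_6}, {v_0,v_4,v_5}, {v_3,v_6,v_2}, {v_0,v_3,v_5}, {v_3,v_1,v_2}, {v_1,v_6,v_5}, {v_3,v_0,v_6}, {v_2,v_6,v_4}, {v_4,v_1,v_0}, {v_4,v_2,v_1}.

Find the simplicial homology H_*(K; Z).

K has 7 vertices, 18 edges, 12 triangles.
rank ∂_0 = 0, rank ∂_1 = 6 ⇒ b_0 = 7 − 0 − 6 = 1; all invariant factors of ∂_1 are 1 so no torsion. So H_0 = Z.
rank ∂_1 = 6, rank ∂_2 = 12 ⇒ b_1 = 18 − 6 − 12 = 0; ∂_2 has invariant factor(s) [2] giving torsion. So H_1 = Z/2.
rank ∂_2 = 12, rank ∂_3 = 0 ⇒ b_2 = 12 − 12 − 0 = 0. So H_2 = 0.

H_0 = Z,  H_1 = Z/2,  H_2 = 0.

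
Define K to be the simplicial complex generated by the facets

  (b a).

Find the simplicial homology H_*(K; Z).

Order the vertices as a < b. Listing each simplex with vertices in this order, K has dimension 1 with simplices:

  0-simplices (2): a, b
  1-simplices (1): ab

Hence C_0 ≅ Z^2, C_1 ≅ Z^1.

∂_1: C_1 → C_0 is given by ∂[p,q] = [q] − [p]. For instance
  ∂ab = b − a.
The resulting 2×1 matrix has rank 1, and its Smith normal form has invariant factors (1).

Computing H_k = (kernel of ∂_k) / (image of ∂_{k+1}):

  H_0: rank C_0 − rank ∂_1 = 2 − 1 = 1, and the invariant factors of ∂_1 are all 1, so H_0 = Z.
  H_1: rank ker ∂_1 − rank ∂_2 = (1 − 1) − 0 = 0, and there is no ∂_2, so H_1 = 0.

H_0 ≅ Z,  H_1 = 0.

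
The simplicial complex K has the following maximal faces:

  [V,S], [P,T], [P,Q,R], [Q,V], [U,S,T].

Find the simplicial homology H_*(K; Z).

Take the total order P < Q < R < S < T < U < V on the vertex set. Then K (dimension 2) consists of the simplices:

  0-simplices (7): P, Q, R, S, T, U, V
  1-simplices (9): PQ, PR, PT, QR, QV, ST, SU, SV, TU
  2-simplices (2): PQR, STU

Hence C_0 ≅ Z^7, C_1 ≅ Z^9, C_2 ≅ Z^2.

Boundary ∂_1: C_1 → C_0 is given by ∂[p,q] = [q] − [p]. For instance
  ∂PQ = Q − P.
This gives a 7×9 integer matrix of rank 6; reducing to Smith normal form yields diagonal entries (1,1,1,1,1,1).

The boundary map ∂_2: C_2 → C_1 sends each 2-simplex [p,q,r] to [q,r] − [p,r] + [p,q]. For instance
  ∂PQR = QR − PR + PQ,
  ∂STU = TU − SU + ST.
This gives a 9×2 integer matrix of rank 2; reducing to Smith normal form yields diagonal entries (1,1).

Now H_k = ker ∂_k / im ∂_{k+1}, so:

  H_0: rank C_0 − rank ∂_1 = 7 − 6 = 1, and the invariant factors of ∂_1 are all 1, so H_0 = Z.
  H_1: rank ker ∂_1 − rank ∂_2 = (9 − 6) − 2 = 1, and the invariant factors of ∂_2 are all 1, so H_1 = Z.
  H_2: rank ker ∂_2 − rank ∂_3 = (2 − 2) − 0 = 0, and there is no ∂_3, so H_2 = 0.

As a check, the Euler characteristic is 7 − 9 + 2 = 0, which agrees with 1 − 1 + 0 = 0.

H_0 ≅ Z,  H_1 ≅ Z,  H_2 = 0.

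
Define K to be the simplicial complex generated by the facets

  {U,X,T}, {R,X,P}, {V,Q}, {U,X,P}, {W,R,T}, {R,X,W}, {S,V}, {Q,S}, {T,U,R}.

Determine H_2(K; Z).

H_2 = 0.

We work with the vertex ordering P < Q < R < S < T < U < V < W < X. The simplices of K, each written with vertices in increasing order, are:

  0-simplices (9): P, Q, R, S, T, U, V, W, X
  1-simplices (15): PR, PU, PX, QS, QV, RT, RU, RW, RX, SV, TU, TW, TX, UX, WX
  2-simplices (6): PRX, PUX, RTU, RTW, RWX, TUX

so the chain groups are C_0 ≅ Z^9, C_1 ≅ Z^15, C_2 ≅ Z^6.

∂_1: C_1 → C_0 sends each edge [p,q] (with p < q) to q − p.
This gives a 9×15 integer matrix of rank 7; reducing to Smith normal form yields diagonal entries (1,1,1,1,1,1,1).

The boundary map ∂_2: C_2 → C_1 sends each 2-simplex [p,q,r] to [q,r] − [p,r] + [p,q]. For instance
  ∂RWX = WX − RX + RW,
  ∂RTU = TU − RU + RT.
As a 15×6 matrix over Z this has rank 6, with invariant factors (1,1,1,1,1,1).

From H_k ≅ ker(∂_k) / im(∂_{k+1}) we obtain:

  H_2: rank ker ∂_2 − rank ∂_3 = (6 − 6) − 0 = 0, and there is no ∂_3, so H_2 ≅ 0.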